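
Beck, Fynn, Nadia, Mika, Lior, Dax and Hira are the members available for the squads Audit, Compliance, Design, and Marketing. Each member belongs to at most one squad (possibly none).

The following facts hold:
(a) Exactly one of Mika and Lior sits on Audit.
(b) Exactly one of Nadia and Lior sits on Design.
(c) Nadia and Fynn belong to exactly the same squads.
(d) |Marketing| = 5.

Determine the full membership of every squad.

Audit = {Mika}; Compliance = {}; Design = {Lior}; Marketing = {Beck, Dax, Fynn, Hira, Nadia}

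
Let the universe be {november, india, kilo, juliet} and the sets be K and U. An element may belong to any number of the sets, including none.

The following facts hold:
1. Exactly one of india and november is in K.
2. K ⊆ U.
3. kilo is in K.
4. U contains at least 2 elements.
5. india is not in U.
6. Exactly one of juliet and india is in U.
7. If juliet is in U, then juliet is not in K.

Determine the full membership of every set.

From (3): kilo ∈ K.
From (5): india ∉ U.
(2) contrapositive: india ∉ K.
(2) with kilo ∈ K: kilo ∈ U.
(6) (exactly one): juliet ∈ U.
(7): juliet ∉ K.
(1) (exactly one): november ∈ K.
(2) with november ∈ K: november ∈ U.

K = {kilo, november}; U = {juliet, kilo, november}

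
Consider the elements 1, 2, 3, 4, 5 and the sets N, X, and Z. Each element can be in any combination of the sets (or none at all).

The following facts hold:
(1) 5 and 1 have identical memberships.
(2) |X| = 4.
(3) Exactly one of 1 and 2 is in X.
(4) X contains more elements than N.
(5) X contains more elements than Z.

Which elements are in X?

X = {1, 3, 4, 5}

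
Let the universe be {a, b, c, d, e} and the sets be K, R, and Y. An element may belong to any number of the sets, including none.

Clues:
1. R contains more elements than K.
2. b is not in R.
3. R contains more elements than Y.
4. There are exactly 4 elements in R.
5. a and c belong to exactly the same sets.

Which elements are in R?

R = {a, c, d, e}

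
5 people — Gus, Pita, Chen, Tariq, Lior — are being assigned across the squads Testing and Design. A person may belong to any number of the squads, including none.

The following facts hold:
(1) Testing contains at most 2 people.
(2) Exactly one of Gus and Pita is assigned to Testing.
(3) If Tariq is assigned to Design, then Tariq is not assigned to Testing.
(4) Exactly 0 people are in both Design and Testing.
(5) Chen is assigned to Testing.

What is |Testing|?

2

From (5): Chen ∈ Testing.
Suppose Chen ∈ Design: no assignment then satisfies all the clues, so Chen ∉ Design.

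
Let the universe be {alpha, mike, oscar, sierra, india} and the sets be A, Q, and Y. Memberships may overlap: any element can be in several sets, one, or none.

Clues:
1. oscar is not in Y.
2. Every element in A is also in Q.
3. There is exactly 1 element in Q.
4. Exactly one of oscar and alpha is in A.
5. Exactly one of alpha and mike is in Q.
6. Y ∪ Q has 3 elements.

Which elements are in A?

A = {alpha}

From (1): oscar ∉ Y.
Suppose alpha ∉ A: no assignment then satisfies all the clues, so alpha ∈ A.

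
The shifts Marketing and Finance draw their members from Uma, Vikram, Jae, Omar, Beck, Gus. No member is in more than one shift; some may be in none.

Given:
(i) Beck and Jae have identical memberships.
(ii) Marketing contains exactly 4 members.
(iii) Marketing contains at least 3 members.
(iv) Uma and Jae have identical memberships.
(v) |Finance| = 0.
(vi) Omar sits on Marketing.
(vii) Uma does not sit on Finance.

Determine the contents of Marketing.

Marketing = {Beck, Jae, Omar, Uma}

From (vi): Omar ∈ Marketing.
From (vii): Uma ∉ Finance.
(iv): Jae matches Uma: Jae ∉ Finance.
(v): Finance already has 0, so the rest are out.
Suppose Uma ∉ Marketing: no assignment then satisfies all the clues, so Uma ∈ Marketing.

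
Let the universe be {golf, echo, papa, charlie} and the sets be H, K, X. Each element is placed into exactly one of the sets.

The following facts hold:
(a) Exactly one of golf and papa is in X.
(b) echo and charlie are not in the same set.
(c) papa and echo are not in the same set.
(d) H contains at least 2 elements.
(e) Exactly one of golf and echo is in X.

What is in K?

K = {echo}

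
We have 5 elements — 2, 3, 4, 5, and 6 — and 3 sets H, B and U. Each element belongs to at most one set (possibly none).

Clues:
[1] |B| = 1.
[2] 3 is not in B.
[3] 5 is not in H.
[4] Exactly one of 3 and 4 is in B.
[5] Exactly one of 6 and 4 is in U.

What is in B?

B = {4}

From (2): 3 ∉ B.
From (3): 5 ∉ H.
(4) (exactly one): 4 ∈ B.
(5) (exactly one): 6 ∈ U.
(1): B already has 1, so the rest are out.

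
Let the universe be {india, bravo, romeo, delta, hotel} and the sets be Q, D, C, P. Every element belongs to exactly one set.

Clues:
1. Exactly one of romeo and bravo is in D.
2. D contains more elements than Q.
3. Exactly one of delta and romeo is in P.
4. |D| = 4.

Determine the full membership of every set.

Q = {}; D = {bravo, delta, hotel, india}; C = {}; P = {romeo}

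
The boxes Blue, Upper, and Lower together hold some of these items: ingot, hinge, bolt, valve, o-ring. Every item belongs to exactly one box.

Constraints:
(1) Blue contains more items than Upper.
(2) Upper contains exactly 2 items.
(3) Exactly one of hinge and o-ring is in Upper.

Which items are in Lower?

Lower = {}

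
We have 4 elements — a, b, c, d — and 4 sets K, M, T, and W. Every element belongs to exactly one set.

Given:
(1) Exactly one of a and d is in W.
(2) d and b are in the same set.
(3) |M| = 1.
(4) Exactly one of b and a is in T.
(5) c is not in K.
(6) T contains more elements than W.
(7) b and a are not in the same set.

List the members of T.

T = {b, d}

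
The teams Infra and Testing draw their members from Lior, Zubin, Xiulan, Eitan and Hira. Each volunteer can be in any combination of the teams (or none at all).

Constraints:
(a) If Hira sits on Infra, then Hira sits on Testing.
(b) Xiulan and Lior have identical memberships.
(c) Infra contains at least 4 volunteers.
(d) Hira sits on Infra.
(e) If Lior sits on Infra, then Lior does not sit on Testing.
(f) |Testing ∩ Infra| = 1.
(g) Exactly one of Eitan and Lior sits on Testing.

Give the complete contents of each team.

Infra = {Hira, Lior, Xiulan, Zubin}; Testing = {Eitan, Hira}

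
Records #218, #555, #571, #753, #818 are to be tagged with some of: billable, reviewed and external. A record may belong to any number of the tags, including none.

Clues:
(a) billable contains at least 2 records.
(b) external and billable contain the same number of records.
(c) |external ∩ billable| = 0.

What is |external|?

2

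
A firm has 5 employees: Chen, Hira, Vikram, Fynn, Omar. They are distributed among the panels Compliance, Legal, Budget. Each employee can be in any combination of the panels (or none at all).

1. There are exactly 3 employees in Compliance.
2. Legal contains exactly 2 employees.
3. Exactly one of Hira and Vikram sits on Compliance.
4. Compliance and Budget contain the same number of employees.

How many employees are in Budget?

3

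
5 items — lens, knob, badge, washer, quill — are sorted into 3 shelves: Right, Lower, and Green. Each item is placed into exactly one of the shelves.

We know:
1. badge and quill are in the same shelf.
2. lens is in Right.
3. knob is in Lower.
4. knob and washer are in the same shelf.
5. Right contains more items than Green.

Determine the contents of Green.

From (2): lens ∈ Right.
From (3): knob ∈ Lower.
(4): washer matches knob: washer ∉ Right.
(4): washer matches knob: washer ∈ Lower.
Suppose badge ∈ Green: no assignment then satisfies all the clues, so badge ∉ Green.

Green = {}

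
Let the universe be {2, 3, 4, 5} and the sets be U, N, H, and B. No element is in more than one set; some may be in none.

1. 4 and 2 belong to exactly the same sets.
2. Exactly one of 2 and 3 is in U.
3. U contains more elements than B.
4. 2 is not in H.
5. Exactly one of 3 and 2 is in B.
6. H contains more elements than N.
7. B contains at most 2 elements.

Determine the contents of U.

U = {2, 4}

From (4): 2 ∉ H.
(1): 4 matches 2: 4 ∉ H.
Suppose 2 ∉ U: no assignment then satisfies all the clues, so 2 ∈ U.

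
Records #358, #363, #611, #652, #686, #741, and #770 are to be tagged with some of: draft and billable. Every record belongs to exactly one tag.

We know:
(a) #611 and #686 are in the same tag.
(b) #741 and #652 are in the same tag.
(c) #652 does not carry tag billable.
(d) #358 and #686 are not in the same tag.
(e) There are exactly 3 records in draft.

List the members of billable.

billable = {#363, #611, #686, #770}

From (c): #652 ∉ billable.
(b): #741 matches #652: #741 ∉ billable.
Only one tag left: #652 ∈ draft.
Only one tag left: #741 ∈ draft.
Suppose #358 ∈ billable: no assignment then satisfies all the clues, so #358 ∉ billable.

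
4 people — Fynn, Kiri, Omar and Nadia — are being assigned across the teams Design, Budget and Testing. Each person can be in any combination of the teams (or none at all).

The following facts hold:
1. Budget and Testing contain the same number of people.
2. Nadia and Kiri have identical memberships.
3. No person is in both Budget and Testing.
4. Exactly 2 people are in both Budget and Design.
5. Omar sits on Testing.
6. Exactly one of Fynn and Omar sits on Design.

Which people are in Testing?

Testing = {Fynn, Omar}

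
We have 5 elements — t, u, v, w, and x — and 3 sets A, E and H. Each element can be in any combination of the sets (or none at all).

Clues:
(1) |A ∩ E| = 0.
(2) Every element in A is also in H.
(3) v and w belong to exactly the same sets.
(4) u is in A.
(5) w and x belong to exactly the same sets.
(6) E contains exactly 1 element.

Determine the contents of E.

E = {t}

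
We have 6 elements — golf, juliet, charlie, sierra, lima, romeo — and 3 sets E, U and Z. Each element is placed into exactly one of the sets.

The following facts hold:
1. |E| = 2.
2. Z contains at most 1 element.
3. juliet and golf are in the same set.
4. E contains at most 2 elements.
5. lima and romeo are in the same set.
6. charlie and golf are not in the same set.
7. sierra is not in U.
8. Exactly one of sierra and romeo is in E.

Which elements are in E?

E = {charlie, sierra}

From (7): sierra ∉ U.
Suppose golf ∈ E: no assignment then satisfies all the clues, so golf ∉ E.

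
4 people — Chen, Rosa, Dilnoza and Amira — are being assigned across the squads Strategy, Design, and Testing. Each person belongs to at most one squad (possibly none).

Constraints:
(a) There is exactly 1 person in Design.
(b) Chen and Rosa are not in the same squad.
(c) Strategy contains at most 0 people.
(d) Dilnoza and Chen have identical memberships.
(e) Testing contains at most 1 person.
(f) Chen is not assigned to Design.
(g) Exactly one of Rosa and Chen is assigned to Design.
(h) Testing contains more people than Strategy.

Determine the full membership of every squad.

Strategy = {}; Design = {Rosa}; Testing = {Amira}

From (f): Chen ∉ Design.
(c): Strategy already has 0, so the rest are out.
(d): Dilnoza matches Chen: Dilnoza ∉ Design.
(g) (exactly one): Rosa ∈ Design.
(a): Design already has 1, so the rest are out.
Suppose Chen ∈ Testing: no assignment then satisfies all the clues, so Chen ∉ Testing.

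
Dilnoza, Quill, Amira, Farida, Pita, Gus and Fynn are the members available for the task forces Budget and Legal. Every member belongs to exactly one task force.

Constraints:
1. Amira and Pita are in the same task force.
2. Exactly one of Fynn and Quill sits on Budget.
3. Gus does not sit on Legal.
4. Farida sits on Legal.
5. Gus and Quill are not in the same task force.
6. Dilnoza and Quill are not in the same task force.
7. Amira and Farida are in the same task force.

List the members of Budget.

From (3): Gus ∉ Legal.
From (4): Farida ∈ Legal.
(7): Amira matches Farida: Amira ∉ Budget.
(7): Amira matches Farida: Amira ∈ Legal.
Only one task force left: Gus ∈ Budget.
(1): Pita matches Amira: Pita ∉ Budget.
(1): Pita matches Amira: Pita ∈ Legal.
(5): Quill ∉ Budget.
Only one task force left: Quill ∈ Legal.
(2) (exactly one): Fynn ∈ Budget.
(6): Dilnoza ∉ Legal.
Only one task force left: Dilnoza ∈ Budget.

Budget = {Dilnoza, Fynn, Gus}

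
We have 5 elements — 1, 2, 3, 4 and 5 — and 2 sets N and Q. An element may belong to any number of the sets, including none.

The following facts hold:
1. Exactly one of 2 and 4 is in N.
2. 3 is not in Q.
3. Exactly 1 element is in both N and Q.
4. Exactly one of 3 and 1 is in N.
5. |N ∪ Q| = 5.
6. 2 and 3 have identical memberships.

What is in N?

N = {2, 3, 5}

From (2): 3 ∉ Q.
(6): 2 matches 3: 2 ∉ Q.
Suppose 1 ∈ N: no assignment then satisfies all the clues, so 1 ∉ N.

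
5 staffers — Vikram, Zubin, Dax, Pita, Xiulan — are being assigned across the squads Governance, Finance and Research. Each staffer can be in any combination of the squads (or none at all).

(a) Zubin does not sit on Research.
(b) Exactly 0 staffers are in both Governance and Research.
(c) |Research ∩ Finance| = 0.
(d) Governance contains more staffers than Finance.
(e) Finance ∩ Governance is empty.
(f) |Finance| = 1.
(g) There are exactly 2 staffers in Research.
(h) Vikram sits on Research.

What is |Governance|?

2

From (a): Zubin ∉ Research.
From (h): Vikram ∈ Research.
Suppose Vikram ∈ Governance: no assignment then satisfies all the clues, so Vikram ∉ Governance.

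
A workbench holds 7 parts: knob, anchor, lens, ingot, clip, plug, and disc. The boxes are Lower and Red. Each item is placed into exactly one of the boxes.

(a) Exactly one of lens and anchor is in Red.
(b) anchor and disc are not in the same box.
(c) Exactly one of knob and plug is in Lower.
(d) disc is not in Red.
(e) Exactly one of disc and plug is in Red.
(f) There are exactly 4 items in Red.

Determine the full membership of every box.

Lower = {disc, knob, lens}; Red = {anchor, clip, ingot, plug}

From (d): disc ∉ Red.
(e) (exactly one): plug ∈ Red.
Only one box left: disc ∈ Lower.
(b): anchor ∉ Lower.
(c) (exactly one): knob ∈ Lower.
Only one box left: anchor ∈ Red.
(a) (exactly one): lens ∉ Red.
(f): only 4 candidates remain for Red, so all are in.
Only one box left: lens ∈ Lower.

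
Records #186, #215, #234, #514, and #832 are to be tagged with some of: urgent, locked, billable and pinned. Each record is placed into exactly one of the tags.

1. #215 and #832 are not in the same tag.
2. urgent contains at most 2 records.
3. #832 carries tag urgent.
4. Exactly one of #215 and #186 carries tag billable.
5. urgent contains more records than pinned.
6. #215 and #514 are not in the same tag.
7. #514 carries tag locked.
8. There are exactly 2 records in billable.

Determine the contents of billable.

From (3): #832 ∈ urgent.
From (7): #514 ∈ locked.
(1): #215 ∉ urgent.
(6): #215 ∉ locked.
Suppose #186 ∈ billable: no assignment then satisfies all the clues, so #186 ∉ billable.

billable = {#215, #234}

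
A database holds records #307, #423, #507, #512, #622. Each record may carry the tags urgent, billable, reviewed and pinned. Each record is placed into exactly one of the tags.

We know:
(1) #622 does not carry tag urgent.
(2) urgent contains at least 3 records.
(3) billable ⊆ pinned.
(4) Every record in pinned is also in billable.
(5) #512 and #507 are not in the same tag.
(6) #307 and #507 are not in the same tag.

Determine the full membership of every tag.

urgent = {#307, #423, #512}; billable = {}; reviewed = {#507, #622}; pinned = {}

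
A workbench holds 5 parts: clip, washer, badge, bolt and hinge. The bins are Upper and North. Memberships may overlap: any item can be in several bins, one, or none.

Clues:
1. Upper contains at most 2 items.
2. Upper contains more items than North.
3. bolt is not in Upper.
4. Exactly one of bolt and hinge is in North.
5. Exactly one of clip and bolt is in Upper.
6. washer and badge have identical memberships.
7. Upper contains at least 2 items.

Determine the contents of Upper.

From (3): bolt ∉ Upper.
(5) (exactly one): clip ∈ Upper.
Suppose washer ∈ Upper: no assignment then satisfies all the clues, so washer ∉ Upper.

Upper = {clip, hinge}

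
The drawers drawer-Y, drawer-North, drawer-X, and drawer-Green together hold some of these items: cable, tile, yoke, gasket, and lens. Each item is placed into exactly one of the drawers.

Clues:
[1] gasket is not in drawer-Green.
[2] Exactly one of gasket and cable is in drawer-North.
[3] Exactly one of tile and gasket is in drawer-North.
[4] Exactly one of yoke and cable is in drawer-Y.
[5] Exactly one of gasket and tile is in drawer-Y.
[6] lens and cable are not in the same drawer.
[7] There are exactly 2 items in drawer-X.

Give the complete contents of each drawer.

From (1): gasket ∉ drawer-Green.
Suppose cable ∉ drawer-Y: no assignment then satisfies all the clues, so cable ∈ drawer-Y.

drawer-Y = {cable, tile}; drawer-North = {gasket}; drawer-X = {lens, yoke}; drawer-Green = {}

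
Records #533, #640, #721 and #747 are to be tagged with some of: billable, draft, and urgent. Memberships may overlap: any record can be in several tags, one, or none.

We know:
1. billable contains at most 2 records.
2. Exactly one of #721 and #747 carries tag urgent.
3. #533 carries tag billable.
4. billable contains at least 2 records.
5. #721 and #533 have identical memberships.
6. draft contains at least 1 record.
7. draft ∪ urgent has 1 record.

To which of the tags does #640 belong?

From (3): #533 ∈ billable.
(5): #721 matches #533: #721 ∈ billable.
(1): billable already has 2, so the rest are out.
Suppose #640 ∈ draft: no assignment then satisfies all the clues, so #640 ∉ draft.

#640: none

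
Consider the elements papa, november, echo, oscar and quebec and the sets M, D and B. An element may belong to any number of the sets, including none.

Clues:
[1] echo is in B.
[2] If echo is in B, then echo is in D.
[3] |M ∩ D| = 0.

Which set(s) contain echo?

From (1): echo ∈ B.
(2): echo ∈ D.
Suppose echo ∈ M: no assignment then satisfies all the clues, so echo ∉ M.

echo: B, D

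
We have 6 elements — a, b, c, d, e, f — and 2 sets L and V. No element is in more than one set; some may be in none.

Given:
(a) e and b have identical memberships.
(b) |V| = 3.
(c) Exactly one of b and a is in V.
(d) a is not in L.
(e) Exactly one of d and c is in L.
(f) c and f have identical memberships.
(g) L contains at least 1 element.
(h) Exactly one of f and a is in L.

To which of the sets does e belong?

e: V

From (d): a ∉ L.
(h) (exactly one): f ∈ L.
(f): c matches f: c ∈ L.
(e) (exactly one): d ∉ L.
Suppose e ∈ L: no assignment then satisfies all the clues, so e ∉ L.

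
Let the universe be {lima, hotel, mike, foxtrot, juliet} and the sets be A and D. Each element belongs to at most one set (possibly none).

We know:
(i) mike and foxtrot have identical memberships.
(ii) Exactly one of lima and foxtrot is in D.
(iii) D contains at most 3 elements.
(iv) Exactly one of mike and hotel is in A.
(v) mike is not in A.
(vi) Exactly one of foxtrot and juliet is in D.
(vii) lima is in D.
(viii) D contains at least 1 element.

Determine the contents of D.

D = {juliet, lima}

From (v): mike ∉ A.
From (vii): lima ∈ D.
(i): foxtrot matches mike: foxtrot ∉ A.
(ii) (exactly one): foxtrot ∉ D.
(iv) (exactly one): hotel ∈ A.
(vi) (exactly one): juliet ∈ D.
(i): mike matches foxtrot: mike ∉ D.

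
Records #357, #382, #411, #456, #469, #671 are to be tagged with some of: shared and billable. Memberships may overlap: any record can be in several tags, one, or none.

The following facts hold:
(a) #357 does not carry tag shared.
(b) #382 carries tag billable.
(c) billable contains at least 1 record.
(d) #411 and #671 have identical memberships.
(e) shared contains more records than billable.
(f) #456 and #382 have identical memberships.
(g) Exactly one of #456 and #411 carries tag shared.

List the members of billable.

billable = {#382, #456}

From (a): #357 ∉ shared.
From (b): #382 ∈ billable.
(f): #456 matches #382: #456 ∈ billable.
Suppose #357 ∈ billable: no assignment then satisfies all the clues, so #357 ∉ billable.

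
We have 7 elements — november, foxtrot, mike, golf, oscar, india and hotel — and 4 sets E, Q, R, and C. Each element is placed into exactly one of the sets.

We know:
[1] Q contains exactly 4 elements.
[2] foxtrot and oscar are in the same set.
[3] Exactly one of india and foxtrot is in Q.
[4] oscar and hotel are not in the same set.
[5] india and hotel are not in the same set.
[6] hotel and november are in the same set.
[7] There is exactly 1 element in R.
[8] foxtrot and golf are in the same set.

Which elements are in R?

R = {india}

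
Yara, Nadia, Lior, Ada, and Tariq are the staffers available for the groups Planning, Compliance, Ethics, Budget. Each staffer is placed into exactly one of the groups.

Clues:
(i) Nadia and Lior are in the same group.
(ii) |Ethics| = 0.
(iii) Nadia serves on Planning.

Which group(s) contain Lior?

Lior: Planning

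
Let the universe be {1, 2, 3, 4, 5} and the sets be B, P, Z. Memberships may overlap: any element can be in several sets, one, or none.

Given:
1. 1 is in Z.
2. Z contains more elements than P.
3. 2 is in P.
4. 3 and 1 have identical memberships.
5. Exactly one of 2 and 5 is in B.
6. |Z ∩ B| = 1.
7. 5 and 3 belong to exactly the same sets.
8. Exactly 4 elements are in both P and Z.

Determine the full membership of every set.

B = {2}; P = {1, 2, 3, 5}; Z = {1, 2, 3, 4, 5}

From (1): 1 ∈ Z.
From (3): 2 ∈ P.
(4): 3 matches 1: 3 ∈ Z.
(7): 5 matches 3: 5 ∈ Z.
Suppose 1 ∈ B: no assignment then satisfies all the clues, so 1 ∉ B.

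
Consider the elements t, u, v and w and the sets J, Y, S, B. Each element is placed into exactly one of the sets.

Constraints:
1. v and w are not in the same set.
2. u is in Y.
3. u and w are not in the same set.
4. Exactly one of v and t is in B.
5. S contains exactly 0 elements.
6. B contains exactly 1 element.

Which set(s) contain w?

w: J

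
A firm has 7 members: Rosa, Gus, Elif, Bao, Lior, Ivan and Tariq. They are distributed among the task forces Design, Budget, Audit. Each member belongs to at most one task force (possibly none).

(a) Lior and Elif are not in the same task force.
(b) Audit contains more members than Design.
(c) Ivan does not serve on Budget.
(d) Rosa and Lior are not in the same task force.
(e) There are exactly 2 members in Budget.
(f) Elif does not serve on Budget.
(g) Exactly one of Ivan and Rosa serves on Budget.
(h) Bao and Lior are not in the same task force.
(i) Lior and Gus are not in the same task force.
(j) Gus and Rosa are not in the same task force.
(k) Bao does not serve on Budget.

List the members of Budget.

From (c): Ivan ∉ Budget.
From (f): Elif ∉ Budget.
From (k): Bao ∉ Budget.
(g) (exactly one): Rosa ∈ Budget.
(j): Gus ∉ Budget.
(d): Lior ∉ Budget.
(e): only 2 candidates remain for Budget, so all are in.

Budget = {Rosa, Tariq}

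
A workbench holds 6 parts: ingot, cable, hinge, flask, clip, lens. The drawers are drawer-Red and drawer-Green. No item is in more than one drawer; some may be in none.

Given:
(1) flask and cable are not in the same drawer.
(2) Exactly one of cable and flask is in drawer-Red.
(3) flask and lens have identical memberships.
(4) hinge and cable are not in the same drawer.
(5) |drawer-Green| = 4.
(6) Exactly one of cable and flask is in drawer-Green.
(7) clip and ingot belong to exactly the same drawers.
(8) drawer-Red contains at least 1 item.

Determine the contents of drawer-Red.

drawer-Red = {cable}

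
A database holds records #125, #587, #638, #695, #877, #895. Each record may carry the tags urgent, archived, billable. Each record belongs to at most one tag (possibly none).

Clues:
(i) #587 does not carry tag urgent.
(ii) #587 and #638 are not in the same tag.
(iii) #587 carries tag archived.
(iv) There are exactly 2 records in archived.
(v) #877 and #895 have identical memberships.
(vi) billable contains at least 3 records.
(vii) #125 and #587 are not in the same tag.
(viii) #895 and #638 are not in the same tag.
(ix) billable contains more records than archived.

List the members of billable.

From (i): #587 ∉ urgent.
From (iii): #587 ∈ archived.
(ii): #638 ∉ archived.
(vii): #125 ∉ archived.
Suppose #125 ∉ billable: no assignment then satisfies all the clues, so #125 ∈ billable.

billable = {#125, #877, #895}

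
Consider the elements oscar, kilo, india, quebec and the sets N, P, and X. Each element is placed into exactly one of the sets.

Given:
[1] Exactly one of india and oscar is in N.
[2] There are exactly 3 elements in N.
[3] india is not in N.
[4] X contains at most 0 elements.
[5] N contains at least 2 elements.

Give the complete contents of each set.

From (3): india ∉ N.
(1) (exactly one): oscar ∈ N.
(2): only 3 candidates remain for N, so all are in.
(4): X already has 0, so the rest are out.
Only one set left: india ∈ P.

N = {kilo, oscar, quebec}; P = {india}; X = {}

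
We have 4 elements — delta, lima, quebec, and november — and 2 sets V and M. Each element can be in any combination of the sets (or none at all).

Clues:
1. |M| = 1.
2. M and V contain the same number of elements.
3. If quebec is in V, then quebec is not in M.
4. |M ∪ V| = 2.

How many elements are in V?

1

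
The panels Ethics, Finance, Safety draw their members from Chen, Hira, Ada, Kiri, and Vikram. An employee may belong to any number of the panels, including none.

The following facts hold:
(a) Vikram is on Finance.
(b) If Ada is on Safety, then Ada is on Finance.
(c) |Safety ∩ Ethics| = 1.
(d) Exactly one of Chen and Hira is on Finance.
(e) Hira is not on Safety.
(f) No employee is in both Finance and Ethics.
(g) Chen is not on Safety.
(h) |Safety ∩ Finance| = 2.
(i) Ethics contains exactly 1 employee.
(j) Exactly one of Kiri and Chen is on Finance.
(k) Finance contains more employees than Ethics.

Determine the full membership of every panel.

Ethics = {Kiri}; Finance = {Ada, Chen, Vikram}; Safety = {Ada, Kiri, Vikram}

From (a): Vikram ∈ Finance.
From (e): Hira ∉ Safety.
From (g): Chen ∉ Safety.
(f) (disjoint): Vikram ∉ Ethics.
Suppose Chen ∈ Ethics: no assignment then satisfies all the clues, so Chen ∉ Ethics.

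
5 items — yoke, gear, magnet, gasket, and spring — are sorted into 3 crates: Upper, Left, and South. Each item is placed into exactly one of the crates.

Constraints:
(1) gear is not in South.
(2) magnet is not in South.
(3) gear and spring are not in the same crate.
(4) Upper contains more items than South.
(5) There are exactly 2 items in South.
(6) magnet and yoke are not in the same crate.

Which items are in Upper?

From (1): gear ∉ South.
From (2): magnet ∉ South.
Suppose yoke ∈ Upper: no assignment then satisfies all the clues, so yoke ∉ Upper.

Upper = {gasket, gear, magnet}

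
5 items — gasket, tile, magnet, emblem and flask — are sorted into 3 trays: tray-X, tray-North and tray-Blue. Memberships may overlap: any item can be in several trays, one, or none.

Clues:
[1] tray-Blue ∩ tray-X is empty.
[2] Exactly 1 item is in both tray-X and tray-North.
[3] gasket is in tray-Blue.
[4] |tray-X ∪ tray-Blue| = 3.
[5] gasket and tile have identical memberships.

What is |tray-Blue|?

2

From (3): gasket ∈ tray-Blue.
(1) (disjoint): gasket ∉ tray-X.
(5): tile matches gasket: tile ∉ tray-X.
(5): tile matches gasket: tile ∈ tray-Blue.
Suppose magnet ∈ tray-Blue: no assignment then satisfies all the clues, so magnet ∉ tray-Blue.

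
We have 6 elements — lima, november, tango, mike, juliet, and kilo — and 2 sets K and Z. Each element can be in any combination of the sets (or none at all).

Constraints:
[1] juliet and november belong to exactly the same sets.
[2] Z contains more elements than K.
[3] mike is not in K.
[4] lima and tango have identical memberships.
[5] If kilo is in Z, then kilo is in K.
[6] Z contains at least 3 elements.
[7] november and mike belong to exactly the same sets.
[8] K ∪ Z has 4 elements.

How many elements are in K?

1

From (3): mike ∉ K.
(7): november matches mike: november ∉ K.
(1): juliet matches november: juliet ∉ K.
Suppose lima ∈ K: no assignment then satisfies all the clues, so lima ∉ K.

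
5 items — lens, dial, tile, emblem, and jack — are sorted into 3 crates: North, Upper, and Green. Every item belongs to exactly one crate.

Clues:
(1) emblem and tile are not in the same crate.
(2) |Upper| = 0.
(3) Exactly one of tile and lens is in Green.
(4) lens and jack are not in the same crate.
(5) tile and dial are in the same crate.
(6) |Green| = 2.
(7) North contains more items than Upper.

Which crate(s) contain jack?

(2): Upper already has 0, so the rest are out.
Suppose jack ∉ North: no assignment then satisfies all the clues, so jack ∈ North.

jack: North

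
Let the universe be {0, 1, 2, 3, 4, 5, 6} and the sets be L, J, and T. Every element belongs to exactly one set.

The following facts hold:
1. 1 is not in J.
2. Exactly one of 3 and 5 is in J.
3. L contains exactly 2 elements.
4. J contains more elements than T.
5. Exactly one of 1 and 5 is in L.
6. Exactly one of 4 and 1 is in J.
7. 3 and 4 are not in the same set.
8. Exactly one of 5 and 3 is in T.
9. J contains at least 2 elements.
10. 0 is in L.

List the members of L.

From (1): 1 ∉ J.
From (10): 0 ∈ L.
(6) (exactly one): 4 ∈ J.
(7): 3 ∉ J.
(2) (exactly one): 5 ∈ J.
(5) (exactly one): 1 ∈ L.
(8) (exactly one): 3 ∈ T.
(3): L already has 2, so the rest are out.

L = {0, 1}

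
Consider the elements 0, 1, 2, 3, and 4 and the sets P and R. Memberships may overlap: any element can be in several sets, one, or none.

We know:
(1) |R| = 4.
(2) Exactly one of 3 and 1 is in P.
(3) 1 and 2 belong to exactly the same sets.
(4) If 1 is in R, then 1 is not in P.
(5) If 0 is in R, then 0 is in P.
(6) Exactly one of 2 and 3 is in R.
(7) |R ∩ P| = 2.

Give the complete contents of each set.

P = {0, 3, 4}; R = {0, 1, 2, 4}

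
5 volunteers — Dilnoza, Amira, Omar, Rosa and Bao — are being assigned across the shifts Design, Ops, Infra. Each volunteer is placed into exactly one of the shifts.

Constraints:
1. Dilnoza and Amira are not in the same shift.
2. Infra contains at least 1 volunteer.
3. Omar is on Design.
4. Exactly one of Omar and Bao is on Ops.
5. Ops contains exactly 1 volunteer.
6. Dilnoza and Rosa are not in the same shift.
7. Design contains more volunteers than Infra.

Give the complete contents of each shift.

Design = {Amira, Omar, Rosa}; Ops = {Bao}; Infra = {Dilnoza}

From (3): Omar ∈ Design.
(4) (exactly one): Bao ∈ Ops.
(5): Ops already has 1, so the rest are out.
Suppose Dilnoza ∈ Design: no assignment then satisfies all the clues, so Dilnoza ∉ Design.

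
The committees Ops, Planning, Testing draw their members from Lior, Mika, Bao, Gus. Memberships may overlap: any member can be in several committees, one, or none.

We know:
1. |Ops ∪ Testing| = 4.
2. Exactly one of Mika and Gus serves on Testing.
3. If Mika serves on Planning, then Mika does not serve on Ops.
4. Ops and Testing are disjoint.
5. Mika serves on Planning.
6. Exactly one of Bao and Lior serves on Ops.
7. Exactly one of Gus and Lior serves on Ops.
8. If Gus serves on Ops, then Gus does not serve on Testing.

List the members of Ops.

Ops = {Bao, Gus}

From (5): Mika ∈ Planning.
(3): Mika ∉ Ops.
Suppose Lior ∈ Ops: no assignment then satisfies all the clues, so Lior ∉ Ops.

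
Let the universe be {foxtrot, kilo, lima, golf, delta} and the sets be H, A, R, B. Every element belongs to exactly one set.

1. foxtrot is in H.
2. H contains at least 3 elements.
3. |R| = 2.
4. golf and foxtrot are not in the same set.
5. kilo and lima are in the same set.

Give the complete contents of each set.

H = {foxtrot, kilo, lima}; A = {}; R = {delta, golf}; B = {}

From (1): foxtrot ∈ H.
(4): golf ∉ H.
Suppose kilo ∉ H: no assignment then satisfies all the clues, so kilo ∈ H.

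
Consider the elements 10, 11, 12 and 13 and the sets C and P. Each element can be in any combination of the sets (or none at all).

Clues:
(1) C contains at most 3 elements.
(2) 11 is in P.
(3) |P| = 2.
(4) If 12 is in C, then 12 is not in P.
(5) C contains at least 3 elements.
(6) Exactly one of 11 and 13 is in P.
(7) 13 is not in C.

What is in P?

From (2): 11 ∈ P.
From (7): 13 ∉ C.
(5): only 3 candidates remain for C, so all are in.
(6) (exactly one): 13 ∉ P.
(4): 12 ∉ P.
(3): only 2 candidates remain for P, so all are in.

P = {10, 11}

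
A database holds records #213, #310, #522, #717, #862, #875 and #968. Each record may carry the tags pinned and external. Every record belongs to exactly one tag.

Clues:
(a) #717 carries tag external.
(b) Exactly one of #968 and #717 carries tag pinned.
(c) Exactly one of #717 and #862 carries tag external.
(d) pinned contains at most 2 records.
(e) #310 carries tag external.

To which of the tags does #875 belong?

#875: external

From (a): #717 ∈ external.
From (e): #310 ∈ external.
(b) (exactly one): #968 ∈ pinned.
(c) (exactly one): #862 ∉ external.
Only one tag left: #862 ∈ pinned.
(d): pinned already has 2, so the rest are out.
Only one tag left: #213 ∈ external.
Only one tag left: #522 ∈ external.
Only one tag left: #875 ∈ external.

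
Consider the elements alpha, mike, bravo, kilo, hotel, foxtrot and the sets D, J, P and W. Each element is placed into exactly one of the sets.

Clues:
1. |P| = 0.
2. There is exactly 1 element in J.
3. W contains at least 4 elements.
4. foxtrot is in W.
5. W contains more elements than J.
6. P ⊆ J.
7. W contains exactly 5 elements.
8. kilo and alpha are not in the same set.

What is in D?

D = {}

From (4): foxtrot ∈ W.
(1): P already has 0, so the rest are out.
Suppose alpha ∈ D: no assignment then satisfies all the clues, so alpha ∉ D.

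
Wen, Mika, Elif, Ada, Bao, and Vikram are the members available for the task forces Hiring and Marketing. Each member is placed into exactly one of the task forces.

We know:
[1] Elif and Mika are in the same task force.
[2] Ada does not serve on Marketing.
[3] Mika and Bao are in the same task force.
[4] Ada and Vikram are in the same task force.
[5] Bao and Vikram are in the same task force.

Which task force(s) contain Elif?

Elif: Hiring

From (2): Ada ∉ Marketing.
(4): Vikram matches Ada: Vikram ∉ Marketing.
(5): Bao matches Vikram: Bao ∉ Marketing.
Only one task force left: Ada ∈ Hiring.
Only one task force left: Bao ∈ Hiring.
Only one task force left: Vikram ∈ Hiring.
(3): Mika matches Bao: Mika ∈ Hiring.
(1): Elif matches Mika: Elif ∈ Hiring.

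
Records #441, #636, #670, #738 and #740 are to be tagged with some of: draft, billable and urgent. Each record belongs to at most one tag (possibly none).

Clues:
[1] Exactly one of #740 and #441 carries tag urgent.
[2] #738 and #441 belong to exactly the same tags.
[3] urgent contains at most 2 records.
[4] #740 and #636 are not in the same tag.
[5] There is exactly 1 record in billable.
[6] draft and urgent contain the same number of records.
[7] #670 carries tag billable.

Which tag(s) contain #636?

From (7): #670 ∈ billable.
(5): billable already has 1, so the rest are out.
Suppose #636 ∉ draft: no assignment then satisfies all the clues, so #636 ∈ draft.

#636: draft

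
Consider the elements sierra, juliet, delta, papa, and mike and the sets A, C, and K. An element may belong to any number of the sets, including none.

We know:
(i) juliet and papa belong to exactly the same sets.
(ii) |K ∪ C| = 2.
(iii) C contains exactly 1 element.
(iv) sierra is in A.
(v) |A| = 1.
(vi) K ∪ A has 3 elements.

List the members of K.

K = {delta, mike}

From (iv): sierra ∈ A.
(v): A already has 1, so the rest are out.
Suppose sierra ∈ K: no assignment then satisfies all the clues, so sierra ∉ K.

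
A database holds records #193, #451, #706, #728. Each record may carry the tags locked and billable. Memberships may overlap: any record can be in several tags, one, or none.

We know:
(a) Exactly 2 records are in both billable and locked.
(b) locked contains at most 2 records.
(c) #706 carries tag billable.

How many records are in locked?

2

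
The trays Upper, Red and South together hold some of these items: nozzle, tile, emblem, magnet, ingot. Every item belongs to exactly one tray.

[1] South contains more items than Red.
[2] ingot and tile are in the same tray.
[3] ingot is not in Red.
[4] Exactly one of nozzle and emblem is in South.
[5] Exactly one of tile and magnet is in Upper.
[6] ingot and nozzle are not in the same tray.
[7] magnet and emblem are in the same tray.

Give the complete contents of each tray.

From (3): ingot ∉ Red.
(2): tile matches ingot: tile ∉ Red.
Suppose nozzle ∈ Upper: no assignment then satisfies all the clues, so nozzle ∉ Upper.

Upper = {ingot, tile}; Red = {nozzle}; South = {emblem, magnet}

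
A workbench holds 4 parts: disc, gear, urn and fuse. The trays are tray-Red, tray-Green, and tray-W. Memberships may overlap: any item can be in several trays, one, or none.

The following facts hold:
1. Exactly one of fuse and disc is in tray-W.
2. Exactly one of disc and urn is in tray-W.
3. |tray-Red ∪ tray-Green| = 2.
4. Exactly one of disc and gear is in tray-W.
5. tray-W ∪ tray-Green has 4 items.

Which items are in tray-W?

tray-W = {fuse, gear, urn}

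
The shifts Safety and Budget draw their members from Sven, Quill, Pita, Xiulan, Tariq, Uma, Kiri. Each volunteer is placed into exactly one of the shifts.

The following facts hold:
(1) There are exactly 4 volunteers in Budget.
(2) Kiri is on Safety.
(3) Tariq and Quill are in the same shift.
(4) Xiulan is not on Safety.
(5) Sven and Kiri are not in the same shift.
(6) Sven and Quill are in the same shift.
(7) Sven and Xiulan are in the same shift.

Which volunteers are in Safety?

From (2): Kiri ∈ Safety.
From (4): Xiulan ∉ Safety.
(5): Sven ∉ Safety.
(6): Quill matches Sven: Quill ∉ Safety.
Only one shift left: Sven ∈ Budget.
Only one shift left: Quill ∈ Budget.
Only one shift left: Xiulan ∈ Budget.
(3): Tariq matches Quill: Tariq ∉ Safety.
(3): Tariq matches Quill: Tariq ∈ Budget.
(1): Budget already has 4, so the rest are out.
Only one shift left: Pita ∈ Safety.
Only one shift left: Uma ∈ Safety.

Safety = {Kiri, Pita, Uma}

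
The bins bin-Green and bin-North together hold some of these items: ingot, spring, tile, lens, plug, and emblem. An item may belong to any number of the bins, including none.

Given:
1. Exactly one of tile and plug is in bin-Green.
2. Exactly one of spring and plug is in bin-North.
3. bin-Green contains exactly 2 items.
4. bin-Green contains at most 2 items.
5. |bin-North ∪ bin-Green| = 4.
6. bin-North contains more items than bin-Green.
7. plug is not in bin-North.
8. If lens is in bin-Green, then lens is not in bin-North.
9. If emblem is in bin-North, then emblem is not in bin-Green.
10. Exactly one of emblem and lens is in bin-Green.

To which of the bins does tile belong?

tile: bin-Green, bin-North

From (7): plug ∉ bin-North.
(2) (exactly one): spring ∈ bin-North.
Suppose tile ∉ bin-Green: no assignment then satisfies all the clues, so tile ∈ bin-Green.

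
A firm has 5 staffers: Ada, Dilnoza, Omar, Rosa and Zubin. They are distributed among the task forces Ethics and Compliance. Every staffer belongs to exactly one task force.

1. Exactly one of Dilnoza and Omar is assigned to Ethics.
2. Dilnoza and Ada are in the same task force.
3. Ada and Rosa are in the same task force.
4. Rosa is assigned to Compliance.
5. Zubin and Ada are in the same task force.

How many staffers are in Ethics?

From (4): Rosa ∈ Compliance.
(3): Ada matches Rosa: Ada ∉ Ethics.
(3): Ada matches Rosa: Ada ∈ Compliance.
(5): Zubin matches Ada: Zubin ∉ Ethics.
(5): Zubin matches Ada: Zubin ∈ Compliance.
(2): Dilnoza matches Ada: Dilnoza ∉ Ethics.
(2): Dilnoza matches Ada: Dilnoza ∈ Compliance.
(1) (exactly one): Omar ∈ Ethics.

1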